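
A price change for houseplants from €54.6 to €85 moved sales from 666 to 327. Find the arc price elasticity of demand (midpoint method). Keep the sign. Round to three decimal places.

ΔQ = 327 − 666 = -339; ΔP = 85 − 54.6 = 30.4.
Midpoints: P̄ = 69.80, Q̄ = 496.5.
ε = (ΔQ/ΔP)(P̄/Q̄) = (-339/30.4)(69.80/496.5).

-1.568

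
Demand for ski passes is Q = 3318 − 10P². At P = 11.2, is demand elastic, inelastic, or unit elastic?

Q = 2063.600, dQ/dP = -224.
ε = (dQ/dP)(P/Q) ≈ -1.216.
|ε| = 1.22 > 1.

elastic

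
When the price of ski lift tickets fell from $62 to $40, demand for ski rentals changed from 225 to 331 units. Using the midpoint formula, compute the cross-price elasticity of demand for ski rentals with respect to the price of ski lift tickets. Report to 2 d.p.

-0.88

ΔQ_x = 331 − 225 = 106; ΔP_y = 40 − 62 = -22.
Midpoints: P̄_y = 51.00, Q̄_x = 278.0.
ε_xy = (ΔQ_x/ΔP_y)(P̄_y/Q̄_x) = (106/-22)(51.00/278.0).
ε_xy < 0, so the goods are complements.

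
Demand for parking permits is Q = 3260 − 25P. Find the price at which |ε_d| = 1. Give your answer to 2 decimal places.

For linear demand Q = a − bP, ε = −bP/(a − bP). |ε| = 1 when bP = a − bP, i.e. P = a/(2b).
P = 3260/(2·25) = 3260/50 = 65.2000.

65.20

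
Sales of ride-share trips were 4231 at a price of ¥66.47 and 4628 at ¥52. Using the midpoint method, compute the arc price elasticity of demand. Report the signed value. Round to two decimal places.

-0.37

ΔQ = 4628 − 4231 = 397; ΔP = 52 − 66.47 = -14.47.
Midpoints: P̄ = 59.23, Q̄ = 4429.5.
ε = (ΔQ/ΔP)(P̄/Q̄) = (397/-14.47)(59.23/4429.5).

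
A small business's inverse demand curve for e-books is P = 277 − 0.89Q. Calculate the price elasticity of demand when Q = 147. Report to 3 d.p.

-1.117

At Q = 147, P = 277 − 0.89(147) = 146.17.
dP/dQ = −0.89, so dQ/dP = 1/(−0.89) = -1.124.
ε = (dQ/dP)(P/Q) = (-1.124)(146.17/147).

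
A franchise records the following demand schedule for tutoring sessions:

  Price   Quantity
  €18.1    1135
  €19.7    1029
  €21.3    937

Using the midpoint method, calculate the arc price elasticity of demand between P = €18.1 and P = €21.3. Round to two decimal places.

At P = 18.1, Q = 1135; at P = 21.3, Q = 937.
ΔQ = -198, ΔP = 3.2. Midpoints: P̄ = 19.70, Q̄ = 1036.0.
ε = (ΔQ/ΔP)(P̄/Q̄) = (-198/3.2)(19.70/1036.0).

-1.18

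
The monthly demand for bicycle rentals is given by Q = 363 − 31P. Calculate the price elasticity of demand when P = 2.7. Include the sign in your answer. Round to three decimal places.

At P = 2.7, Q = 279.300.
dQ/dP = −31.
ε = (dQ/dP)(P/Q) = (-31)(2.7/279.300).

-0.300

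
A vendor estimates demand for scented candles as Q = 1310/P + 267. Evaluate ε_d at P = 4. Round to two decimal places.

-0.55

At P = 4, Q = 594.500.
dQ/dP = −1310/P² = -81.875.
ε = (dQ/dP)(P/Q) = (-81.875)(4/594.500).
|ε| < 1, so demand is inelastic at this price.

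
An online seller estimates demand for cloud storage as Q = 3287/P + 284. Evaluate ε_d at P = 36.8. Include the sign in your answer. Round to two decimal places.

At P = 36.8, Q = 373.321.
dQ/dP = −3287/P² = -2.427.
ε = (dQ/dP)(P/Q) = (-2.427)(36.8/373.321).

-0.24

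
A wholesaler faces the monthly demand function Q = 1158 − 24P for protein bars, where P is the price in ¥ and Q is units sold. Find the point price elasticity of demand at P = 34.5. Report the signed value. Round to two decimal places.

At P = 34.5, Q = 330.
dQ/dP = −24.
ε = (dQ/dP)(P/Q) = (-24)(34.5/330).

-2.51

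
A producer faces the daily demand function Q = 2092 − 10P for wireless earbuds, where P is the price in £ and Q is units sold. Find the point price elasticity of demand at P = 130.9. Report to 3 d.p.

-1.672

At P = 130.9, Q = 783.
dQ/dP = −10.
ε = (dQ/dP)(P/Q) = (-10)(130.9/783).
|ε| > 1, so demand is elastic at this price.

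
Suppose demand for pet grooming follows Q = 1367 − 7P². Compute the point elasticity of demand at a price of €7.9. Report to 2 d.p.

-0.94

At P = 7.9, Q = 930.130.
dQ/dP = −14P = -110.600.
ε = (dQ/dP)(P/Q) = (-110.600)(7.9/930.130).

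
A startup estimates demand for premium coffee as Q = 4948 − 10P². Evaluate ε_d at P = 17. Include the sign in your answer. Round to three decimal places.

-2.809

At P = 17, Q = 2058.
dQ/dP = −20P = -340.
ε = (dQ/dP)(P/Q) = (-340)(17/2058).
|ε| > 1, so demand is elastic at this price.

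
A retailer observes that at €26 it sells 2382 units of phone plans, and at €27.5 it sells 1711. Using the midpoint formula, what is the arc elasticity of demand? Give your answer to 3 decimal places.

ΔQ = 1711 − 2382 = -671; ΔP = 27.5 − 26 = 1.5.
Midpoints: P̄ = 26.75, Q̄ = 2046.5.
ε = (ΔQ/ΔP)(P̄/Q̄) = (-671/1.5)(26.75/2046.5).

-5.847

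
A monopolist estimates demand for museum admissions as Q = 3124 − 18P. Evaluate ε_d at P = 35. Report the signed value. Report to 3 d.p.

-0.253

At P = 35, Q = 2494.
dQ/dP = −18.
ε = (dQ/dP)(P/Q) = (-18)(35/2494).
|ε| < 1, so demand is inelastic at this price.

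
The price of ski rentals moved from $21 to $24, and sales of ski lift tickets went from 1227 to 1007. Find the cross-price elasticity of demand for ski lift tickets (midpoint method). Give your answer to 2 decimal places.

-1.48

ΔQ_x = 1007 − 1227 = -220; ΔP_y = 24 − 21 = 3.
Midpoints: P̄_y = 22.50, Q̄_x = 1117.0.
ε_xy = (ΔQ_x/ΔP_y)(P̄_y/Q̄_x) = (-220/3)(22.50/1117.0).
ε_xy < 0, so the goods are complements.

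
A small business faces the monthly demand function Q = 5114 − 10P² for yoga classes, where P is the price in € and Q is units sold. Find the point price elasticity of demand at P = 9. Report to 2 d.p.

-0.38

At P = 9, Q = 4304.
dQ/dP = −20P = -180.
ε = (dQ/dP)(P/Q) = (-180)(9/4304).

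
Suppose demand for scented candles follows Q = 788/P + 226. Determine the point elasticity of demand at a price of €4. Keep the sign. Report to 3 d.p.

-0.466

At P = 4, Q = 423.
dQ/dP = −788/P² = -49.250.
ε = (dQ/dP)(P/Q) = (-49.250)(4/423).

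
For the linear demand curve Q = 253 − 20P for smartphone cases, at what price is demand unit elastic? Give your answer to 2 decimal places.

6.33

For linear demand Q = a − bP, ε = −bP/(a − bP). |ε| = 1 when bP = a − bP, i.e. P = a/(2b).
P = 253/(2·20) = 253/40 = 6.3250.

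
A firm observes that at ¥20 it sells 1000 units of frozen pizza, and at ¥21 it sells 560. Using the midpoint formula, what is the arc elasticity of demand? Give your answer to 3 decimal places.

-11.564

ΔQ = 560 − 1000 = -440; ΔP = 21 − 20 = 1.
Midpoints: P̄ = 20.50, Q̄ = 780.0.
ε = (ΔQ/ΔP)(P̄/Q̄) = (-440/1)(20.50/780.0).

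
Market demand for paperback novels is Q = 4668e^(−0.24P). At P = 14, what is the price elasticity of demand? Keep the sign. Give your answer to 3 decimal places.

-3.360

At P = 14, Q = 162.144.
dQ/dP = −0.24·4668e^(−0.24P) = −0.24Q = -38.915.
ε = (dQ/dP)(P/Q) = (-38.915)(14/162.144).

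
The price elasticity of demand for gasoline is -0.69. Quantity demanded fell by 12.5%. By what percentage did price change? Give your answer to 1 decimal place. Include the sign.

18.1%

%ΔP ≈ %ΔQ / ε = (-12.5%)/(-0.69) = 18.12%.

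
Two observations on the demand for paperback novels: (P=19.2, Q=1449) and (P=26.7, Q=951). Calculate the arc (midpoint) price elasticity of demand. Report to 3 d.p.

-1.270

ΔQ = 951 − 1449 = -498; ΔP = 26.7 − 19.2 = 7.5.
Midpoints: P̄ = 22.95, Q̄ = 1200.0.
ε = (ΔQ/ΔP)(P̄/Q̄) = (-498/7.5)(22.95/1200.0).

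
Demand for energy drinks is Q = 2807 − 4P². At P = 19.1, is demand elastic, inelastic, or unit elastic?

elastic

Q = 1347.760, dQ/dP = -152.800.
ε = (dQ/dP)(P/Q) ≈ -2.165.
|ε| = 2.17 > 1.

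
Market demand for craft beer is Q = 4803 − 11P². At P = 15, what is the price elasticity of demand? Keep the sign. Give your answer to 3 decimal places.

-2.126

At P = 15, Q = 2328.
dQ/dP = −22P = -330.
ε = (dQ/dP)(P/Q) = (-330)(15/2328).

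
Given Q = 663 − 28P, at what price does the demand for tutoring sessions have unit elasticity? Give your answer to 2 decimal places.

For linear demand Q = a − bP, ε = −bP/(a − bP). |ε| = 1 when bP = a − bP, i.e. P = a/(2b).
P = 663/(2·28) = 663/56 = 11.8393.

11.84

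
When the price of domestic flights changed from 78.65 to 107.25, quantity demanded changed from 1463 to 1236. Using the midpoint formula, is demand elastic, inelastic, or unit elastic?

inelastic

Arc ε ≈ -0.547.
|ε| = 0.55 < 1.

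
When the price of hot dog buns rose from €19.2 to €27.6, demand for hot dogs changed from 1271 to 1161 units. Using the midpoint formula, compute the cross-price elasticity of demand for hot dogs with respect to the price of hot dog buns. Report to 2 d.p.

ΔQ_x = 1161 − 1271 = -110; ΔP_y = 27.6 − 19.2 = 8.4.
Midpoints: P̄_y = 23.40, Q̄_x = 1216.0.
ε_xy = (ΔQ_x/ΔP_y)(P̄_y/Q̄_x) = (-110/8.4)(23.40/1216.0).

-0.25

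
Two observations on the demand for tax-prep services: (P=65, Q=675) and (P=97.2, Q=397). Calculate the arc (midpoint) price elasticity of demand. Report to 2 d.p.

-1.31

ΔQ = 397 − 675 = -278; ΔP = 97.2 − 65 = 32.2.
Midpoints: P̄ = 81.10, Q̄ = 536.0.
ε = (ΔQ/ΔP)(P̄/Q̄) = (-278/32.2)(81.10/536.0).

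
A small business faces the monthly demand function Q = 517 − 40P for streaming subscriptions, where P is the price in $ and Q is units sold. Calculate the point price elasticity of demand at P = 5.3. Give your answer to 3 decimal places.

-0.695

At P = 5.3, Q = 305.
dQ/dP = −40.
ε = (dQ/dP)(P/Q) = (-40)(5.3/305).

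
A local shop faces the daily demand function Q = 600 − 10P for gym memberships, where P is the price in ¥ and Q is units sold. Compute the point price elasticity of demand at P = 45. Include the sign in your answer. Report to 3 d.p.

At P = 45, Q = 150.
dQ/dP = −10.
ε = (dQ/dP)(P/Q) = (-10)(45/150).
|ε| > 1, so demand is elastic at this price.

-3.000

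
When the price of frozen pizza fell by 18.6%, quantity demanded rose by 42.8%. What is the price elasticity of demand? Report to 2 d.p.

ε = %ΔQ / %ΔP = (42.8)/(-18.6) = -2.301.

-2.30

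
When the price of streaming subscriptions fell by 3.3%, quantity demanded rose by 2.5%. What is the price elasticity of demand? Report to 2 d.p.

-0.76

ε = %ΔQ / %ΔP = (2.5)/(-3.3) = -0.758.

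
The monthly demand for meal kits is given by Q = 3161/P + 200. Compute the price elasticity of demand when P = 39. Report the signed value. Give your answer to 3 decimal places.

-0.288

At P = 39, Q = 281.051.
dQ/dP = −3161/P² = -2.078.
ε = (dQ/dP)(P/Q) = (-2.078)(39/281.051).
|ε| < 1, so demand is inelastic at this price.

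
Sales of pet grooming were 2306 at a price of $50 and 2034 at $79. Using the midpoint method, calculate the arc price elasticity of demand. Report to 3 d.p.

-0.279

ΔQ = 2034 − 2306 = -272; ΔP = 79 − 50 = 29.
Midpoints: P̄ = 64.50, Q̄ = 2170.0.
ε = (ΔQ/ΔP)(P̄/Q̄) = (-272/29)(64.50/2170.0).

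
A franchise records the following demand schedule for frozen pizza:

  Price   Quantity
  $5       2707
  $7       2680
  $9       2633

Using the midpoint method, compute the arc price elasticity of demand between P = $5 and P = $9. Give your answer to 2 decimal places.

-0.05

At P = 5, Q = 2707; at P = 9, Q = 2633.
ΔQ = -74, ΔP = 4. Midpoints: P̄ = 7.00, Q̄ = 2670.0.
ε = (ΔQ/ΔP)(P̄/Q̄) = (-74/4)(7.00/2670.0).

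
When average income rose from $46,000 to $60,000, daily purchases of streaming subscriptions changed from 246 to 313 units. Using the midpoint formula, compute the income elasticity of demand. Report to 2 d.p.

0.91

ΔQ = 67, ΔI = 14000. Midpoints: Ī = 53,000, Q̄ = 279.5.
ε_I = (ΔQ/ΔI)(Ī/Q̄) = (67/14000)(53000/279.5).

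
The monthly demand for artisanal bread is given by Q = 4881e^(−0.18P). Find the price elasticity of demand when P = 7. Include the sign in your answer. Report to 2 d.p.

-1.26

At P = 7, Q = 1384.515.
dQ/dP = −0.18·4881e^(−0.18P) = −0.18Q = -249.213.
ε = (dQ/dP)(P/Q) = (-249.213)(7/1384.515).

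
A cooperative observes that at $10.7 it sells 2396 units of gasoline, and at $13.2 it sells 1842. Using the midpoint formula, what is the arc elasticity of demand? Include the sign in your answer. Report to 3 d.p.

ΔQ = 1842 − 2396 = -554; ΔP = 13.2 − 10.7 = 2.5.
Midpoints: P̄ = 11.95, Q̄ = 2119.0.
ε = (ΔQ/ΔP)(P̄/Q̄) = (-554/2.5)(11.95/2119.0).

-1.250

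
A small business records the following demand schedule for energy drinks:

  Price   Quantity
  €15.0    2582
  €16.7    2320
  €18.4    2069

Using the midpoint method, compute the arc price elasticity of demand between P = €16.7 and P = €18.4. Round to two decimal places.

At P = 16.7, Q = 2320; at P = 18.4, Q = 2069.
ΔQ = -251, ΔP = 1.7. Midpoints: P̄ = 17.55, Q̄ = 2194.5.
ε = (ΔQ/ΔP)(P̄/Q̄) = (-251/1.7)(17.55/2194.5).

-1.18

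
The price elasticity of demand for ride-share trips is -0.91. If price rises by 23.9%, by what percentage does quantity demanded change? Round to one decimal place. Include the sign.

%ΔQ ≈ ε × %ΔP = (-0.91)(23.9%) = -21.75%.

-21.7%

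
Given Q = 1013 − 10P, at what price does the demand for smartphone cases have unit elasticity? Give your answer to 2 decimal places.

50.65

For linear demand Q = a − bP, ε = −bP/(a − bP). |ε| = 1 when bP = a − bP, i.e. P = a/(2b).
P = 1013/(2·10) = 1013/20 = 50.6500.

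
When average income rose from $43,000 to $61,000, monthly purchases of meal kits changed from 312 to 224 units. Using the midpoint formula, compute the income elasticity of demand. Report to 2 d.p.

ΔQ = -88, ΔI = 18000. Midpoints: Ī = 52,000, Q̄ = 268.0.
ε_I = (ΔQ/ΔI)(Ī/Q̄) = (-88/18000)(52000/268.0).

-0.95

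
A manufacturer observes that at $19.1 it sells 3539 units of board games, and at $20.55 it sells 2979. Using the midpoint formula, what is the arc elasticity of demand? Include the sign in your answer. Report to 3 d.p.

ΔQ = 2979 − 3539 = -560; ΔP = 20.55 − 19.1 = 1.45.
Midpoints: P̄ = 19.83, Q̄ = 3259.0.
ε = (ΔQ/ΔP)(P̄/Q̄) = (-560/1.45)(19.83/3259.0).

-2.349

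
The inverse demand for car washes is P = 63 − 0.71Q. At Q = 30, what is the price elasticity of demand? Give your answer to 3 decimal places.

At Q = 30, P = 63 − 0.71(30) = 41.70.
dP/dQ = −0.71, so dQ/dP = 1/(−0.71) = -1.408.
ε = (dQ/dP)(P/Q) = (-1.408)(41.70/30).

-1.958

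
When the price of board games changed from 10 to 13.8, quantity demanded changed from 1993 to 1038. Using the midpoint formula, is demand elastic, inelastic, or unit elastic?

Arc ε ≈ -1.973.
|ε| = 1.97 > 1.

elastic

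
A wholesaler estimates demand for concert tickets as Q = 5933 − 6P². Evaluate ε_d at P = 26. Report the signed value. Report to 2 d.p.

-4.32

At P = 26, Q = 1877.
dQ/dP = −12P = -312.
ε = (dQ/dP)(P/Q) = (-312)(26/1877).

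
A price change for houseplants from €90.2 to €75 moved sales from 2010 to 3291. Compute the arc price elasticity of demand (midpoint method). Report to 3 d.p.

ΔQ = 3291 − 2010 = 1281; ΔP = 75 − 90.2 = -15.2.
Midpoints: P̄ = 82.60, Q̄ = 2650.5.
ε = (ΔQ/ΔP)(P̄/Q̄) = (1281/-15.2)(82.60/2650.5).

-2.626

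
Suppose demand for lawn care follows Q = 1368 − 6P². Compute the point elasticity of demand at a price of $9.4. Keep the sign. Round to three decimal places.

-1.266

At P = 9.4, Q = 837.840.
dQ/dP = −12P = -112.800.
ε = (dQ/dP)(P/Q) = (-112.800)(9.4/837.840).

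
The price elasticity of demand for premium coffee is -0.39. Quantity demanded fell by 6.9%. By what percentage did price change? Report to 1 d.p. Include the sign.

%ΔP ≈ %ΔQ / ε = (-6.9%)/(-0.39) = 17.69%.

17.7%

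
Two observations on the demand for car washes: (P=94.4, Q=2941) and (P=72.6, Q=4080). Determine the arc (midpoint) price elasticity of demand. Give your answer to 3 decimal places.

ΔQ = 4080 − 2941 = 1139; ΔP = 72.6 − 94.4 = -21.8.
Midpoints: P̄ = 83.50, Q̄ = 3510.5.
ε = (ΔQ/ΔP)(P̄/Q̄) = (1139/-21.8)(83.50/3510.5).

-1.243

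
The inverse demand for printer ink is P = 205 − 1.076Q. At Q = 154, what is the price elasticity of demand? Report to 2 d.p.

-0.24

At Q = 154, P = 205 − 1.076(154) = 39.30.
dP/dQ = −1.076, so dQ/dP = 1/(−1.076) = -0.929.
ε = (dQ/dP)(P/Q) = (-0.929)(39.30/154).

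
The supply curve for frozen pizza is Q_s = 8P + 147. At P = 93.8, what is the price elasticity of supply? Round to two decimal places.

0.84

At P = 93.8, Q_s = 897.40.
dQ_s/dP = 8.
ε_s = (dQ_s/dP)(P/Q_s) = (8)(93.8/897.40).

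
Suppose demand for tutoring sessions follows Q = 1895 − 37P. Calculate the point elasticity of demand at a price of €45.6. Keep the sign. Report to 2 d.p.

-8.12

At P = 45.6, Q = 207.800.
dQ/dP = −37.
ε = (dQ/dP)(P/Q) = (-37)(45.6/207.800).
|ε| > 1, so demand is elastic at this price.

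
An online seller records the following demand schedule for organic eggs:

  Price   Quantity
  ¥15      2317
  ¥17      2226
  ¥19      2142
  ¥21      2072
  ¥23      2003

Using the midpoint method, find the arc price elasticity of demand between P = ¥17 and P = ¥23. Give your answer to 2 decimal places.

At P = 17, Q = 2226; at P = 23, Q = 2003.
ΔQ = -223, ΔP = 6. Midpoints: P̄ = 20.00, Q̄ = 2114.5.
ε = (ΔQ/ΔP)(P̄/Q̄) = (-223/6)(20.00/2114.5).

-0.35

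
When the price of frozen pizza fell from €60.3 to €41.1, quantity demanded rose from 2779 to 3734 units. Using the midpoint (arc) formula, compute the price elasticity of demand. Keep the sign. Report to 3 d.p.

-0.774

ΔQ = 3734 − 2779 = 955; ΔP = 41.1 − 60.3 = -19.2.
Midpoints: P̄ = 50.70, Q̄ = 3256.5.
ε = (ΔQ/ΔP)(P̄/Q̄) = (955/-19.2)(50.70/3256.5).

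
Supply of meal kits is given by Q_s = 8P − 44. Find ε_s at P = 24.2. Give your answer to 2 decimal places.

At P = 24.2, Q_s = 149.60.
dQ_s/dP = 8.
ε_s = (dQ_s/dP)(P/Q_s) = (8)(24.2/149.60).

1.29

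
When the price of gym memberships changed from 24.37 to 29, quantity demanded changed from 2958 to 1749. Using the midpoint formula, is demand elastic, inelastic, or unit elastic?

Arc ε ≈ -2.961.
|ε| = 2.96 > 1.

elastic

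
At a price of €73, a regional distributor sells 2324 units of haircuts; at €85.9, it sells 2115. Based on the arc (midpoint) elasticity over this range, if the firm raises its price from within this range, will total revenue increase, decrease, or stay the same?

increase

Arc ε = (-209/12.9)(79.45/2219.5) ≈ -0.580.
|ε| = 0.58 < 1, so demand is inelastic. A price rise therefore raises total revenue.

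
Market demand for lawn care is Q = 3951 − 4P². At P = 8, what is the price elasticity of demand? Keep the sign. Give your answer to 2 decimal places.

At P = 8, Q = 3695.
dQ/dP = −8P = -64.
ε = (dQ/dP)(P/Q) = (-64)(8/3695).

-0.14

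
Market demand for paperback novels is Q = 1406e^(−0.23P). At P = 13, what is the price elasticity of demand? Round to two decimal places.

At P = 13, Q = 70.704.
dQ/dP = −0.23·1406e^(−0.23P) = −0.23Q = -16.262.
ε = (dQ/dP)(P/Q) = (-16.262)(13/70.704).

-2.99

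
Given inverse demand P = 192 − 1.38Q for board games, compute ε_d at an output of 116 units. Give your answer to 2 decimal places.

At Q = 116, P = 192 − 1.38(116) = 31.92.
dP/dQ = −1.38, so dQ/dP = 1/(−1.38) = -0.725.
ε = (dQ/dP)(P/Q) = (-0.725)(31.92/116).

-0.20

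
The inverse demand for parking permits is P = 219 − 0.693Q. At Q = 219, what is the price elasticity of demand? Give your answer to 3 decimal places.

-0.443

At Q = 219, P = 219 − 0.693(219) = 67.23.
dP/dQ = −0.693, so dQ/dP = 1/(−0.693) = -1.443.
ε = (dQ/dP)(P/Q) = (-1.443)(67.23/219).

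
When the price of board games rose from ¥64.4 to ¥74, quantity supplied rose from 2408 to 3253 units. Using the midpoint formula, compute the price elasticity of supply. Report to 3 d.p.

2.152

ΔQ = 3253 − 2408 = 845; ΔP = 74 − 64.4 = 9.6.
Midpoints: P̄ = 69.20, Q̄ = 2830.5.
ε_s = (ΔQ/ΔP)(P̄/Q̄) = (845/9.6)(69.20/2830.5).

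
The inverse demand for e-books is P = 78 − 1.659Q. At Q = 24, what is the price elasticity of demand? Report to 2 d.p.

At Q = 24, P = 78 − 1.659(24) = 38.18.
dP/dQ = −1.659, so dQ/dP = 1/(−1.659) = -0.603.
ε = (dQ/dP)(P/Q) = (-0.603)(38.18/24).

-0.96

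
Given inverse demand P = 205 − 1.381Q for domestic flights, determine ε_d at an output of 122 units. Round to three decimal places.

At Q = 122, P = 205 − 1.381(122) = 36.52.
dP/dQ = −1.381, so dQ/dP = 1/(−1.381) = -0.724.
ε = (dQ/dP)(P/Q) = (-0.724)(36.52/122).

-0.217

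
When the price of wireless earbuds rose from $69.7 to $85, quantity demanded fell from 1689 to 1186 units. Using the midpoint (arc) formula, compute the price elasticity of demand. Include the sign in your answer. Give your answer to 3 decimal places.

ΔQ = 1186 − 1689 = -503; ΔP = 85 − 69.7 = 15.3.
Midpoints: P̄ = 77.35, Q̄ = 1437.5.
ε = (ΔQ/ΔP)(P̄/Q̄) = (-503/15.3)(77.35/1437.5).

-1.769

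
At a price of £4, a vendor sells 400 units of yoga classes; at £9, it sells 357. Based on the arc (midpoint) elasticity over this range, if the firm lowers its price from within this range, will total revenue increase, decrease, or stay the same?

Arc ε = (-43/5)(6.50/378.5) ≈ -0.148.
|ε| = 0.15 < 1, so demand is inelastic. A price cut therefore reduces total revenue.

decrease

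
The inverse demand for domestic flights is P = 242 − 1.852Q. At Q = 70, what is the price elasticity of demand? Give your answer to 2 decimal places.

At Q = 70, P = 242 − 1.852(70) = 112.36.
dP/dQ = −1.852, so dQ/dP = 1/(−1.852) = -0.540.
ε = (dQ/dP)(P/Q) = (-0.540)(112.36/70).

-0.87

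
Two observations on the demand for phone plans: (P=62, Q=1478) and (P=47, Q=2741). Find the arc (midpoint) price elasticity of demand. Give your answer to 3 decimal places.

ΔQ = 2741 − 1478 = 1263; ΔP = 47 − 62 = -15.
Midpoints: P̄ = 54.50, Q̄ = 2109.5.
ε = (ΔQ/ΔP)(P̄/Q̄) = (1263/-15)(54.50/2109.5).

-2.175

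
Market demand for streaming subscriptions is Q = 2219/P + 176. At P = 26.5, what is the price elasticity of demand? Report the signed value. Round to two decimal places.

-0.32

At P = 26.5, Q = 259.736.
dQ/dP = −2219/P² = -3.160.
ε = (dQ/dP)(P/Q) = (-3.160)(26.5/259.736).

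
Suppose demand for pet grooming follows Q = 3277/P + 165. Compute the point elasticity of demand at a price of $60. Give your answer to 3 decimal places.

-0.249

At P = 60, Q = 219.617.
dQ/dP = −3277/P² = -0.910.
ε = (dQ/dP)(P/Q) = (-0.910)(60/219.617).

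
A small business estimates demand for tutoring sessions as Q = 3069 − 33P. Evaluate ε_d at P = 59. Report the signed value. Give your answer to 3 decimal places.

At P = 59, Q = 1122.
dQ/dP = −33.
ε = (dQ/dP)(P/Q) = (-33)(59/1122).

-1.735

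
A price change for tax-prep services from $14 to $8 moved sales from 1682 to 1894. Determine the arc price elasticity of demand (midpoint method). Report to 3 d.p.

-0.217

ΔQ = 1894 − 1682 = 212; ΔP = 8 − 14 = -6.
Midpoints: P̄ = 11.00, Q̄ = 1788.0.
ε = (ΔQ/ΔP)(P̄/Q̄) = (212/-6)(11.00/1788.0).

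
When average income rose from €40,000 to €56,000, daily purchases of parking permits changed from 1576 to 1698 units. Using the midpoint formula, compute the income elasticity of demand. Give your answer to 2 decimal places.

ΔQ = 122, ΔI = 16000. Midpoints: Ī = 48,000, Q̄ = 1637.0.
ε_I = (ΔQ/ΔI)(Ī/Q̄) = (122/16000)(48000/1637.0).
ε_I > 0, so the good is normal.

0.22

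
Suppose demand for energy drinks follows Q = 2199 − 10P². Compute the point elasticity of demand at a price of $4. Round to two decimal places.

At P = 4, Q = 2039.
dQ/dP = −20P = -80.
ε = (dQ/dP)(P/Q) = (-80)(4/2039).

-0.16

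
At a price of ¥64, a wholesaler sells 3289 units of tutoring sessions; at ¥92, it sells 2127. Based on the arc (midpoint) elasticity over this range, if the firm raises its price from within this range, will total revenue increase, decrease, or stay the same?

decrease

Arc ε = (-1162/28)(78.00/2708.0) ≈ -1.195.
|ε| = 1.20 > 1, so demand is elastic. A price rise therefore reduces total revenue.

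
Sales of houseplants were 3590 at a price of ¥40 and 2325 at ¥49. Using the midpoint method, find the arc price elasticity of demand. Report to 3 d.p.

ΔQ = 2325 − 3590 = -1265; ΔP = 49 − 40 = 9.
Midpoints: P̄ = 44.50, Q̄ = 2957.5.
ε = (ΔQ/ΔP)(P̄/Q̄) = (-1265/9)(44.50/2957.5).

-2.115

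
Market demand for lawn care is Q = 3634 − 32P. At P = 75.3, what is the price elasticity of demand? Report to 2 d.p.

At P = 75.3, Q = 1224.400.
dQ/dP = −32.
ε = (dQ/dP)(P/Q) = (-32)(75.3/1224.400).
|ε| > 1, so demand is elastic at this price.

-1.97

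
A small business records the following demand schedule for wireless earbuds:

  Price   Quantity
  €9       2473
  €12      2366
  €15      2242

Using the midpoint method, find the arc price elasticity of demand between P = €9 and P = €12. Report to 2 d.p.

-0.15

At P = 9, Q = 2473; at P = 12, Q = 2366.
ΔQ = -107, ΔP = 3. Midpoints: P̄ = 10.50, Q̄ = 2419.5.
ε = (ΔQ/ΔP)(P̄/Q̄) = (-107/3)(10.50/2419.5).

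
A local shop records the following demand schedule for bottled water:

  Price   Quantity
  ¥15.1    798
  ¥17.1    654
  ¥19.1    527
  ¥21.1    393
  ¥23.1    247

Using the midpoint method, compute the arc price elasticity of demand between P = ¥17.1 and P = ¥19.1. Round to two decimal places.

At P = 17.1, Q = 654; at P = 19.1, Q = 527.
ΔQ = -127, ΔP = 2.0. Midpoints: P̄ = 18.10, Q̄ = 590.5.
ε = (ΔQ/ΔP)(P̄/Q̄) = (-127/2.0)(18.10/590.5).

-1.95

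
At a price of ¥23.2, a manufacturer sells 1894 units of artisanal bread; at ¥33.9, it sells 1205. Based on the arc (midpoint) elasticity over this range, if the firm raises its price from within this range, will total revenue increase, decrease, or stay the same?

decrease

Arc ε = (-689/10.7)(28.55/1549.5) ≈ -1.186.
|ε| = 1.19 > 1, so demand is elastic. A price rise therefore reduces total revenue.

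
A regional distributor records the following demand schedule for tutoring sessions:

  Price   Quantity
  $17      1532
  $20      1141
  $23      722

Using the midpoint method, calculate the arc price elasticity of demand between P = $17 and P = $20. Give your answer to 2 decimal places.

-1.80

At P = 17, Q = 1532; at P = 20, Q = 1141.
ΔQ = -391, ΔP = 3. Midpoints: P̄ = 18.50, Q̄ = 1336.5.
ε = (ΔQ/ΔP)(P̄/Q̄) = (-391/3)(18.50/1336.5).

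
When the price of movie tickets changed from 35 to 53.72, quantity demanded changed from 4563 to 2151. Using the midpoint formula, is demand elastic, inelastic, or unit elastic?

Arc ε ≈ -1.703.
|ε| = 1.70 > 1.

elastic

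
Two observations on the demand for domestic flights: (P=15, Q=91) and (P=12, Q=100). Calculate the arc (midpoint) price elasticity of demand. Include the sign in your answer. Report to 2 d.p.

-0.42

ΔQ = 100 − 91 = 9; ΔP = 12 − 15 = -3.
Midpoints: P̄ = 13.50, Q̄ = 95.5.
ε = (ΔQ/ΔP)(P̄/Q̄) = (9/-3)(13.50/95.5).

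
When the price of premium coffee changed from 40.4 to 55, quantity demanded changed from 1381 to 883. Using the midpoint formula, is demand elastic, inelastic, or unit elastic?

Arc ε ≈ -1.437.
|ε| = 1.44 > 1.

elastic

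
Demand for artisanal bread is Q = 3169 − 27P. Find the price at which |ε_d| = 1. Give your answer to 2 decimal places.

For linear demand Q = a − bP, ε = −bP/(a − bP). |ε| = 1 when bP = a − bP, i.e. P = a/(2b).
P = 3169/(2·27) = 3169/54 = 58.6852.

58.69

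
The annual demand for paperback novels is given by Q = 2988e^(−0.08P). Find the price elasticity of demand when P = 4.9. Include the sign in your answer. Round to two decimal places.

-0.39

At P = 4.9, Q = 2019.004.
dQ/dP = −0.08·2988e^(−0.08P) = −0.08Q = -161.520.
ε = (dQ/dP)(P/Q) = (-161.520)(4.9/2019.004).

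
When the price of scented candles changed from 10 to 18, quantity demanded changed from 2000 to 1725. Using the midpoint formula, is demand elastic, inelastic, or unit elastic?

inelastic

Arc ε ≈ -0.258.
|ε| = 0.26 < 1.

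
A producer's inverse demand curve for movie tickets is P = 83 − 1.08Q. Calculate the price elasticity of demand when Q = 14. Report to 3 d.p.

-4.489

At Q = 14, P = 83 − 1.08(14) = 67.88.
dP/dQ = −1.08, so dQ/dP = 1/(−1.08) = -0.926.
ε = (dQ/dP)(P/Q) = (-0.926)(67.88/14).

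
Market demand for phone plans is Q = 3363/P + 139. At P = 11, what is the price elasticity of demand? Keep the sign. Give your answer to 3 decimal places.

-0.687

At P = 11, Q = 444.727.
dQ/dP = −3363/P² = -27.793.
ε = (dQ/dP)(P/Q) = (-27.793)(11/444.727).
|ε| < 1, so demand is inelastic at this price.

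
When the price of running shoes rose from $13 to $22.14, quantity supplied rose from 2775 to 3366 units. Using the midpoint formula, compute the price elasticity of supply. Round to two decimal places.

0.37

ΔQ = 3366 − 2775 = 591; ΔP = 22.14 − 13 = 9.14.
Midpoints: P̄ = 17.57, Q̄ = 3070.5.
ε_s = (ΔQ/ΔP)(P̄/Q̄) = (591/9.14)(17.57/3070.5).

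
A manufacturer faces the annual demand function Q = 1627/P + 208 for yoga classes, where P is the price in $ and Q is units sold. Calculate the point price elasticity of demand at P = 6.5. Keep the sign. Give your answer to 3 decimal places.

-0.546

At P = 6.5, Q = 458.308.
dQ/dP = −1627/P² = -38.509.
ε = (dQ/dP)(P/Q) = (-38.509)(6.5/458.308).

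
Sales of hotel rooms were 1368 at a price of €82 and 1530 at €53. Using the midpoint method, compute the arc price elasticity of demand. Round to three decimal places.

-0.260

ΔQ = 1530 − 1368 = 162; ΔP = 53 − 82 = -29.
Midpoints: P̄ = 67.50, Q̄ = 1449.0.
ε = (ΔQ/ΔP)(P̄/Q̄) = (162/-29)(67.50/1449.0).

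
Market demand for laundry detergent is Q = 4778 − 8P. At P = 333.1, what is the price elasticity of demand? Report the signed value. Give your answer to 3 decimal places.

At P = 333.1, Q = 2113.200.
dQ/dP = −8.
ε = (dQ/dP)(P/Q) = (-8)(333.1/2113.200).

-1.261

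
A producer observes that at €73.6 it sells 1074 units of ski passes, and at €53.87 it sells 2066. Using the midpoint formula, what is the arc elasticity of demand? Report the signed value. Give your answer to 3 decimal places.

ΔQ = 2066 − 1074 = 992; ΔP = 53.87 − 73.6 = -19.73.
Midpoints: P̄ = 63.73, Q̄ = 1570.0.
ε = (ΔQ/ΔP)(P̄/Q̄) = (992/-19.73)(63.73/1570.0).

-2.041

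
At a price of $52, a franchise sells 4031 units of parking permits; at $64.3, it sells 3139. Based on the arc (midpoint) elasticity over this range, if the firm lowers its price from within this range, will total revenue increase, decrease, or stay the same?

Arc ε = (-892/12.3)(58.15/3585.0) ≈ -1.176.
|ε| = 1.18 > 1, so demand is elastic. A price cut therefore raises total revenue.

increase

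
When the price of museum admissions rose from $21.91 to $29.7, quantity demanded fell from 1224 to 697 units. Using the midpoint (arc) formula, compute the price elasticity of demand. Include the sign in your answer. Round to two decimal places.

-1.82

ΔQ = 697 − 1224 = -527; ΔP = 29.7 − 21.91 = 7.79.
Midpoints: P̄ = 25.80, Q̄ = 960.5.
ε = (ΔQ/ΔP)(P̄/Q̄) = (-527/7.79)(25.80/960.5).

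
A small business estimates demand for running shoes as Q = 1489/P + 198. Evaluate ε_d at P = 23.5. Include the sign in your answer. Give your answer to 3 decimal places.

-0.242

At P = 23.5, Q = 261.362.
dQ/dP = −1489/P² = -2.696.
ε = (dQ/dP)(P/Q) = (-2.696)(23.5/261.362).
|ε| < 1, so demand is inelastic at this price.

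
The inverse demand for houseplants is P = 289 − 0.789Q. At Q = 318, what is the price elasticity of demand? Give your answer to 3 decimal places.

-0.152

At Q = 318, P = 289 − 0.789(318) = 38.10.
dP/dQ = −0.789, so dQ/dP = 1/(−0.789) = -1.267.
ε = (dQ/dP)(P/Q) = (-1.267)(38.10/318).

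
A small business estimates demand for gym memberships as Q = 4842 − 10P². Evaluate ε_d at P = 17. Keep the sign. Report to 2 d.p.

At P = 17, Q = 1952.
dQ/dP = −20P = -340.
ε = (dQ/dP)(P/Q) = (-340)(17/1952).

-2.96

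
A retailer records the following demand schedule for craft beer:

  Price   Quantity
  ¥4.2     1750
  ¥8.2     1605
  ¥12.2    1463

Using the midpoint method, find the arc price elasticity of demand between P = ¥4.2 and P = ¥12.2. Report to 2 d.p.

At P = 4.2, Q = 1750; at P = 12.2, Q = 1463.
ΔQ = -287, ΔP = 8.0. Midpoints: P̄ = 8.20, Q̄ = 1606.5.
ε = (ΔQ/ΔP)(P̄/Q̄) = (-287/8.0)(8.20/1606.5).

-0.18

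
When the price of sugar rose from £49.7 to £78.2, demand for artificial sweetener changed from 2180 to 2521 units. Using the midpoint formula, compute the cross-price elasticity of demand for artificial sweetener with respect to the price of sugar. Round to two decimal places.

0.33

ΔQ_x = 2521 − 2180 = 341; ΔP_y = 78.2 − 49.7 = 28.5.
Midpoints: P̄_y = 63.95, Q̄_x = 2350.5.
ε_xy = (ΔQ_x/ΔP_y)(P̄_y/Q̄_x) = (341/28.5)(63.95/2350.5).
ε_xy > 0, so the goods are substitutes.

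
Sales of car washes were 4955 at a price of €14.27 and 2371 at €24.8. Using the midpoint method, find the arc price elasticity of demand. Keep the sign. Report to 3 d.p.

-1.309

ΔQ = 2371 − 4955 = -2584; ΔP = 24.8 − 14.27 = 10.53.
Midpoints: P̄ = 19.54, Q̄ = 3663.0.
ε = (ΔQ/ΔP)(P̄/Q̄) = (-2584/10.53)(19.54/3663.0).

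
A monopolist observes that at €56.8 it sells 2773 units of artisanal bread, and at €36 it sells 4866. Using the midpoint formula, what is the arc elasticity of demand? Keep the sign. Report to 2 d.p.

ΔQ = 4866 − 2773 = 2093; ΔP = 36 − 56.8 = -20.8.
Midpoints: P̄ = 46.40, Q̄ = 3819.5.
ε = (ΔQ/ΔP)(P̄/Q̄) = (2093/-20.8)(46.40/3819.5).

-1.22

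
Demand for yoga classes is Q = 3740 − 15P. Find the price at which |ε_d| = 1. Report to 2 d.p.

124.67

For linear demand Q = a − bP, ε = −bP/(a − bP). |ε| = 1 when bP = a − bP, i.e. P = a/(2b).
P = 3740/(2·15) = 3740/30 = 124.6667.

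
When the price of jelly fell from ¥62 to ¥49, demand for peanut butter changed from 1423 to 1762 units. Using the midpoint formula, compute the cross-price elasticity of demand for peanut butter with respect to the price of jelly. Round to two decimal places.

-0.91

ΔQ_x = 1762 − 1423 = 339; ΔP_y = 49 − 62 = -13.
Midpoints: P̄_y = 55.50, Q̄_x = 1592.5.
ε_xy = (ΔQ_x/ΔP_y)(P̄_y/Q̄_x) = (339/-13)(55.50/1592.5).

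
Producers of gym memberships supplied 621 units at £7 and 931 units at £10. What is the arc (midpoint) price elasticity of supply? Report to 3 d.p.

1.132

ΔQ = 931 − 621 = 310; ΔP = 10 − 7 = 3.
Midpoints: P̄ = 8.50, Q̄ = 776.0.
ε_s = (ΔQ/ΔP)(P̄/Q̄) = (310/3)(8.50/776.0).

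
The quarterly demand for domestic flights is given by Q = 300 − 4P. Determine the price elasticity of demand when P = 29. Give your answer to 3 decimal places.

-0.630

At P = 29, Q = 184.
dQ/dP = −4.
ε = (dQ/dP)(P/Q) = (-4)(29/184).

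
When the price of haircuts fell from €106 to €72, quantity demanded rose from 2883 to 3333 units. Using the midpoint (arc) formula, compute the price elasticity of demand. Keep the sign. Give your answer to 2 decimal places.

-0.38

ΔQ = 3333 − 2883 = 450; ΔP = 72 − 106 = -34.
Midpoints: P̄ = 89.00, Q̄ = 3108.0.
ε = (ΔQ/ΔP)(P̄/Q̄) = (450/-34)(89.00/3108.0).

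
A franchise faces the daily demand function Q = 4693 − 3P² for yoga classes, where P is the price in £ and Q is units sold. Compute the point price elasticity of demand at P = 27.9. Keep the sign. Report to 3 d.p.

At P = 27.9, Q = 2357.770.
dQ/dP = −6P = -167.400.
ε = (dQ/dP)(P/Q) = (-167.400)(27.9/2357.770).
|ε| > 1, so demand is elastic at this price.

-1.981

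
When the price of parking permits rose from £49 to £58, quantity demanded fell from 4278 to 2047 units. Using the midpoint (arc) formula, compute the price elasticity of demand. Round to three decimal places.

-4.194

ΔQ = 2047 − 4278 = -2231; ΔP = 58 − 49 = 9.
Midpoints: P̄ = 53.50, Q̄ = 3162.5.
ε = (ΔQ/ΔP)(P̄/Q̄) = (-2231/9)(53.50/3162.5).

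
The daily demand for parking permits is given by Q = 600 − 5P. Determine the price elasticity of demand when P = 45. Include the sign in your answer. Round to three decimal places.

At P = 45, Q = 375.
dQ/dP = −5.
ε = (dQ/dP)(P/Q) = (-5)(45/375).

-0.600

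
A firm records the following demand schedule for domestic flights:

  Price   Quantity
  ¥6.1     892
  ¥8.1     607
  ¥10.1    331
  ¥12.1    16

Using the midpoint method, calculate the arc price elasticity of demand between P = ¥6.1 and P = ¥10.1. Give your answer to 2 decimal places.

At P = 6.1, Q = 892; at P = 10.1, Q = 331.
ΔQ = -561, ΔP = 4.0. Midpoints: P̄ = 8.10, Q̄ = 611.5.
ε = (ΔQ/ΔP)(P̄/Q̄) = (-561/4.0)(8.10/611.5).

-1.86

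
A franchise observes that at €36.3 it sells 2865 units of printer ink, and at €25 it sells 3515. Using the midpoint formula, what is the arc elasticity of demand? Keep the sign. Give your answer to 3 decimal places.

-0.553

ΔQ = 3515 − 2865 = 650; ΔP = 25 − 36.3 = -11.3.
Midpoints: P̄ = 30.65, Q̄ = 3190.0.
ε = (ΔQ/ΔP)(P̄/Q̄) = (650/-11.3)(30.65/3190.0).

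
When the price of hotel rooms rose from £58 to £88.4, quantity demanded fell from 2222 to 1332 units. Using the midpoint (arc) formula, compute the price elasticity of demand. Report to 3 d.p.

ΔQ = 1332 − 2222 = -890; ΔP = 88.4 − 58 = 30.4.
Midpoints: P̄ = 73.20, Q̄ = 1777.0.
ε = (ΔQ/ΔP)(P̄/Q̄) = (-890/30.4)(73.20/1777.0).

-1.206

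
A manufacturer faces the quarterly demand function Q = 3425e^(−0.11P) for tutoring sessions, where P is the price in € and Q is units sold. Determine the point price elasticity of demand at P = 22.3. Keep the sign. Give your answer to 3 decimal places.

-2.453

At P = 22.3, Q = 294.670.
dQ/dP = −0.11·3425e^(−0.11P) = −0.11Q = -32.414.
ε = (dQ/dP)(P/Q) = (-32.414)(22.3/294.670).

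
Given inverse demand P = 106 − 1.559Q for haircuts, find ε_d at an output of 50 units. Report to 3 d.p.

-0.360

At Q = 50, P = 106 − 1.559(50) = 28.05.
dP/dQ = −1.559, so dQ/dP = 1/(−1.559) = -0.641.
ε = (dQ/dP)(P/Q) = (-0.641)(28.05/50).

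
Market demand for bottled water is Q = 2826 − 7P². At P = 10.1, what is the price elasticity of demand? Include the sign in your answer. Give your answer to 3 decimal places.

At P = 10.1, Q = 2111.930.
dQ/dP = −14P = -141.400.
ε = (dQ/dP)(P/Q) = (-141.400)(10.1/2111.930).
|ε| < 1, so demand is inelastic at this price.

-0.676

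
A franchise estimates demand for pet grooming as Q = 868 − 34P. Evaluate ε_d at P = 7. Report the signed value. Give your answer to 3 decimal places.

At P = 7, Q = 630.
dQ/dP = −34.
ε = (dQ/dP)(P/Q) = (-34)(7/630).
|ε| < 1, so demand is inelastic at this price.

-0.378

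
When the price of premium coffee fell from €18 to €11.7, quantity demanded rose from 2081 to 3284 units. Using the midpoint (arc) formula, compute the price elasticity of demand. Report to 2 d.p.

-1.06

ΔQ = 3284 − 2081 = 1203; ΔP = 11.7 − 18 = -6.3.
Midpoints: P̄ = 14.85, Q̄ = 2682.5.
ε = (ΔQ/ΔP)(P̄/Q̄) = (1203/-6.3)(14.85/2682.5).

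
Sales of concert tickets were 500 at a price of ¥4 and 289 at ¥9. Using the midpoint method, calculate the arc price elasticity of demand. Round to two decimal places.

-0.70

ΔQ = 289 − 500 = -211; ΔP = 9 − 4 = 5.
Midpoints: P̄ = 6.50, Q̄ = 394.5.
ε = (ΔQ/ΔP)(P̄/Q̄) = (-211/5)(6.50/394.5).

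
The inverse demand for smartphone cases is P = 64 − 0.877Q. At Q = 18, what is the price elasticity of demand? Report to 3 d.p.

At Q = 18, P = 64 − 0.877(18) = 48.21.
dP/dQ = −0.877, so dQ/dP = 1/(−0.877) = -1.140.
ε = (dQ/dP)(P/Q) = (-1.140)(48.21/18).

-3.054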